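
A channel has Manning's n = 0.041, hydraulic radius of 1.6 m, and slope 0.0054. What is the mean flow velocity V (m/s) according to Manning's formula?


Manning's equation gives V = (1/n) * R^(2/3) * S^(1/2).
First, compute R^(2/3) = 1.6^(2/3) = 1.368.
Next, S^(1/2) = 0.0054^(1/2) = 0.073485.
Then 1/n = 1/0.041 = 24.39.
V = 24.39 * 1.368 * 0.073485 = 2.4518 m/s.

2.4518


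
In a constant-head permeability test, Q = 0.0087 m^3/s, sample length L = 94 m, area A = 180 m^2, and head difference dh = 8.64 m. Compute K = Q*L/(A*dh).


From K = Q*L / (A*dh):
Numerator: Q*L = 0.0087 * 94 = 0.8178.
Denominator: A*dh = 180 * 8.64 = 1555.2.
K = 0.8178 / 1555.2 = 0.000526 m/s.

0.000526


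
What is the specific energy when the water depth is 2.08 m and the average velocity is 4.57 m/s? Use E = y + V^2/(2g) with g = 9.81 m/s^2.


Specific energy E = y + V^2/(2g).
Velocity head = V^2/(2g) = 4.57^2 / (2*9.81) = 20.8849 / 19.62 = 1.0645 m.
E = 2.08 + 1.0645 = 3.1445 m.

3.1445


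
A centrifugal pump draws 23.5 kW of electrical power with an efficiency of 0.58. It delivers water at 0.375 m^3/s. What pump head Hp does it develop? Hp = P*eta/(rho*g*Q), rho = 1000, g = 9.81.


Pump head formula: Hp = P * eta / (rho * g * Q).
Numerator: P * eta = 23.5 * 1000 * 0.58 = 13630.0 W.
Denominator: rho * g * Q = 1000 * 9.81 * 0.375 = 3678.75.
Hp = 13630.0 / 3678.75 = 3.71 m.

3.71


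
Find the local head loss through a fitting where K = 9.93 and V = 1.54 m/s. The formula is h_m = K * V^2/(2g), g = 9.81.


Minor loss formula: h_m = K * V^2/(2g).
V^2 = 1.54^2 = 2.3716.
V^2/(2g) = 2.3716 / 19.62 = 0.1209 m.
h_m = 9.93 * 0.1209 = 1.2003 m.

1.2003


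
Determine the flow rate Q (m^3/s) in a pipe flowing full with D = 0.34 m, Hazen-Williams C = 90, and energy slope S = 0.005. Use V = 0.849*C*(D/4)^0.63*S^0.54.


For a full circular pipe, R = D/4 = 0.34/4 = 0.085 m.
V = 0.849 * 90 * 0.085^0.63 * 0.005^0.54
  = 0.849 * 90 * 0.211609 * 0.057206
  = 0.925 m/s.
Pipe area A = pi*D^2/4 = pi*0.34^2/4 = 0.0908 m^2.
Q = A * V = 0.0908 * 0.925 = 0.084 m^3/s.

0.084


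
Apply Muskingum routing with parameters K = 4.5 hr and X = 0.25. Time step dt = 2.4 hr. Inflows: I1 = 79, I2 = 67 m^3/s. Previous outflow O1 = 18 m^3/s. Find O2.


Muskingum coefficients:
denom = 2*K*(1-X) + dt = 2*4.5*(1-0.25) + 2.4 = 9.15.
C0 = (dt - 2*K*X)/denom = (2.4 - 2*4.5*0.25)/9.15 = 0.0164.
C1 = (dt + 2*K*X)/denom = (2.4 + 2*4.5*0.25)/9.15 = 0.5082.
C2 = (2*K*(1-X) - dt)/denom = 0.4754.
O2 = C0*I2 + C1*I1 + C2*O1
   = 0.0164*67 + 0.5082*79 + 0.4754*18
   = 49.8 m^3/s.

49.8


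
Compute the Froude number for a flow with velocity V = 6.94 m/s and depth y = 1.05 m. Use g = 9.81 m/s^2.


The Froude number is defined as Fr = V / sqrt(g*y).
g*y = 9.81 * 1.05 = 10.3005.
sqrt(g*y) = sqrt(10.3005) = 3.2094.
Fr = 6.94 / 3.2094 = 2.1624.

2.1624


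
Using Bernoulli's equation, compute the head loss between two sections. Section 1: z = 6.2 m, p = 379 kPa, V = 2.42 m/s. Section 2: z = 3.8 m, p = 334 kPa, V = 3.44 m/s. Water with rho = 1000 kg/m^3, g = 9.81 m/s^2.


Total head at each section: H = z + p/(rho*g) + V^2/(2g).
H1 = 6.2 + 379*1000/(1000*9.81) + 2.42^2/(2*9.81)
   = 6.2 + 38.634 + 0.2985
   = 45.133 m.
H2 = 3.8 + 334*1000/(1000*9.81) + 3.44^2/(2*9.81)
   = 3.8 + 34.047 + 0.6031
   = 38.45 m.
h_L = H1 - H2 = 45.133 - 38.45 = 6.683 m.

6.683


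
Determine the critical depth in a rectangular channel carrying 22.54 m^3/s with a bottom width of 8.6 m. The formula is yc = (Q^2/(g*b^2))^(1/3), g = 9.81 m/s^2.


Using yc = (Q^2 / (g * b^2))^(1/3):
Q^2 = 22.54^2 = 508.05.
g * b^2 = 9.81 * 8.6^2 = 9.81 * 73.96 = 725.55.
Q^2 / (g*b^2) = 508.05 / 725.55 = 0.7002.
yc = 0.7002^(1/3) = 0.888 m.

0.888


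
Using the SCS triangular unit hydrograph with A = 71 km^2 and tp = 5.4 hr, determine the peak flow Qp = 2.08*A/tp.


SCS formula: Qp = 2.08 * A / tp.
Qp = 2.08 * 71 / 5.4
   = 147.68 / 5.4
   = 27.35 m^3/s per cm.

27.35


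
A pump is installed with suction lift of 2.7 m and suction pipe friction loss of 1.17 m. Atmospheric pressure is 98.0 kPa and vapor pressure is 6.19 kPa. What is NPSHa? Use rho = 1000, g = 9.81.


NPSHa = p_atm/(rho*g) - z_s - hf_s - p_vap/(rho*g).
p_atm/(rho*g) = 98.0*1000 / (1000*9.81) = 9.99 m.
p_vap/(rho*g) = 6.19*1000 / (1000*9.81) = 0.631 m.
NPSHa = 9.99 - 2.7 - 1.17 - 0.631
      = 5.49 m.

5.49


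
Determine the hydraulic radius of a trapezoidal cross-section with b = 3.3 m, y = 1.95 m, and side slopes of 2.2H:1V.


For a trapezoidal section with side slope z:
A = (b + z*y)*y = (3.3 + 2.2*1.95)*1.95 = 14.8 m^2.
P = b + 2*y*sqrt(1 + z^2) = 3.3 + 2*1.95*sqrt(1 + 2.2^2) = 12.725 m.
R = A/P = 14.8 / 12.725 = 1.1631 m.

1.1631


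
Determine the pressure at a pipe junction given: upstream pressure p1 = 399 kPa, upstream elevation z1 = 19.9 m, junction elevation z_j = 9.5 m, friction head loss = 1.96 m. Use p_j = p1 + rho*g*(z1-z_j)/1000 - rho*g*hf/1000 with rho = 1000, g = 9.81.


Junction pressure: p_j = p1 + rho*g*(z1 - z_j)/1000 - rho*g*hf/1000.
Elevation term = 1000*9.81*(19.9 - 9.5)/1000 = 102.024 kPa.
Friction term = 1000*9.81*1.96/1000 = 19.228 kPa.
p_j = 399 + 102.024 - 19.228 = 481.8 kPa.

481.8


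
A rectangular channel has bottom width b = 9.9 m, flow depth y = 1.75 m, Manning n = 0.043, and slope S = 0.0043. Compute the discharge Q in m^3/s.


For a rectangular channel, the cross-sectional area A = b * y = 9.9 * 1.75 = 17.32 m^2.
The wetted perimeter P = b + 2y = 9.9 + 2*1.75 = 13.4 m.
Hydraulic radius R = A/P = 17.32/13.4 = 1.2929 m.
Velocity V = (1/n)*R^(2/3)*S^(1/2) = (1/0.043)*1.2929^(2/3)*0.0043^(1/2) = 1.8099 m/s.
Discharge Q = A * V = 17.32 * 1.8099 = 31.356 m^3/s.

31.356


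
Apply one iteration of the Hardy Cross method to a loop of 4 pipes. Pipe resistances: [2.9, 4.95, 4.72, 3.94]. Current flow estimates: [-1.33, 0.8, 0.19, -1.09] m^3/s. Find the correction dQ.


Numerator terms (r*Q*|Q|): 2.9*-1.33*|-1.33| = -5.1298; 4.95*0.8*|0.8| = 3.168; 4.72*0.19*|0.19| = 0.1704; 3.94*-1.09*|-1.09| = -4.6811.
Sum of numerator = -6.4725.
Denominator terms (r*|Q|): 2.9*|-1.33| = 3.857; 4.95*|0.8| = 3.96; 4.72*|0.19| = 0.8968; 3.94*|-1.09| = 4.2946.
2 * sum of denominator = 2 * 13.0084 = 26.0168.
dQ = --6.4725 / 26.0168 = 0.2488 m^3/s.

0.2488


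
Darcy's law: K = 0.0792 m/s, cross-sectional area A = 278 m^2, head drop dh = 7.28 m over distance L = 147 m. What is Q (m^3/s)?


Darcy's law: Q = K * A * i, where i = dh/L.
Hydraulic gradient i = 7.28 / 147 = 0.049524.
Q = 0.0792 * 278 * 0.049524
  = 1.0904 m^3/s.

1.0904


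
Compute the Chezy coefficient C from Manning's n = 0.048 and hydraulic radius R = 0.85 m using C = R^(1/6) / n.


The Chezy coefficient relates to Manning's n through C = R^(1/6) / n.
R^(1/6) = 0.85^(1/6) = 0.973277.
C = 0.973277 / 0.048 = 20.28 m^(1/2)/s.

20.28


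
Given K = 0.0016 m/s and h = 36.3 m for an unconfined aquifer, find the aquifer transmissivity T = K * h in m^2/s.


Transmissivity is defined as T = K * h.
T = 0.0016 * 36.3
  = 0.0581 m^2/s.

0.0581


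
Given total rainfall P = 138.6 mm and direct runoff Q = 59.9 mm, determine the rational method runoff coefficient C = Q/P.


The runoff coefficient C = runoff depth / rainfall depth.
C = 59.9 / 138.6
  = 0.4322.

0.4322


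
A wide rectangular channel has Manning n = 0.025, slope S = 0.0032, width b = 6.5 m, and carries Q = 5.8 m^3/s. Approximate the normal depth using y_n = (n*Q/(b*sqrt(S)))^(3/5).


We use the wide-channel approximation y_n = (n*Q/(b*sqrt(S)))^(3/5).
sqrt(S) = sqrt(0.0032) = 0.056569.
Numerator: n*Q = 0.025 * 5.8 = 0.145.
Denominator: b*sqrt(S) = 6.5 * 0.056569 = 0.367698.
arg = 0.3943.
y_n = 0.3943^(3/5) = 0.5722 m.

0.5722


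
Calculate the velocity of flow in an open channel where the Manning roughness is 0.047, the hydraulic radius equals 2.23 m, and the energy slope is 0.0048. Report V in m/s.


Manning's equation gives V = (1/n) * R^(2/3) * S^(1/2).
First, compute R^(2/3) = 2.23^(2/3) = 1.7069.
Next, S^(1/2) = 0.0048^(1/2) = 0.069282.
Then 1/n = 1/0.047 = 21.28.
V = 21.28 * 1.7069 * 0.069282 = 2.5161 m/s.

2.5161


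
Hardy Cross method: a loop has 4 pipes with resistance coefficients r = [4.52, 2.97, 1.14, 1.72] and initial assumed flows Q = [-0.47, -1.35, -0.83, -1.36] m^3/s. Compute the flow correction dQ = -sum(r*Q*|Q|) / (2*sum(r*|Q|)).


Numerator terms (r*Q*|Q|): 4.52*-0.47*|-0.47| = -0.9985; 2.97*-1.35*|-1.35| = -5.4128; 1.14*-0.83*|-0.83| = -0.7853; 1.72*-1.36*|-1.36| = -3.1813.
Sum of numerator = -10.378.
Denominator terms (r*|Q|): 4.52*|-0.47| = 2.1244; 2.97*|-1.35| = 4.0095; 1.14*|-0.83| = 0.9462; 1.72*|-1.36| = 2.3392.
2 * sum of denominator = 2 * 9.4193 = 18.8386.
dQ = --10.378 / 18.8386 = 0.5509 m^3/s.

0.5509


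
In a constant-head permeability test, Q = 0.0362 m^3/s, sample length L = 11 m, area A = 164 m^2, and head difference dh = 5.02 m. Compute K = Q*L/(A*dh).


From K = Q*L / (A*dh):
Numerator: Q*L = 0.0362 * 11 = 0.3982.
Denominator: A*dh = 164 * 5.02 = 823.28.
K = 0.3982 / 823.28 = 0.000484 m/s.

0.000484


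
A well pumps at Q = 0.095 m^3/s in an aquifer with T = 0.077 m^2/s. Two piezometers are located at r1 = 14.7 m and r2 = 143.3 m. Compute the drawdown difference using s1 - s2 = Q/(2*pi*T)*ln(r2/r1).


Thiem equation: s1 - s2 = Q/(2*pi*T) * ln(r2/r1).
ln(r2/r1) = ln(143.3/14.7) = 2.2771.
Q/(2*pi*T) = 0.095 / (2*pi*0.077) = 0.095 / 0.4838 = 0.1964.
s1 - s2 = 0.1964 * 2.2771 = 0.4471 m.

0.4471


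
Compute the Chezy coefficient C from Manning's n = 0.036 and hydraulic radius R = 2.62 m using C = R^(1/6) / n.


The Chezy coefficient relates to Manning's n through C = R^(1/6) / n.
R^(1/6) = 2.62^(1/6) = 1.174132.
C = 1.174132 / 0.036 = 32.61 m^(1/2)/s.

32.61


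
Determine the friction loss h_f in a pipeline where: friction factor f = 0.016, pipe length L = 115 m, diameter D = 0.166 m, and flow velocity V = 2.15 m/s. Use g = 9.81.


Darcy-Weisbach equation: h_f = f * (L/D) * V^2/(2g).
f * L/D = 0.016 * 115/0.166 = 11.0843.
V^2/(2g) = 2.15^2 / (2*9.81) = 4.6225 / 19.62 = 0.2356 m.
h_f = 11.0843 * 0.2356 = 2.611 m.

2.611


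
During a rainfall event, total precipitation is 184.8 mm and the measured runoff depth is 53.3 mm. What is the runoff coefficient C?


The runoff coefficient C = runoff depth / rainfall depth.
C = 53.3 / 184.8
  = 0.2884.

0.2884


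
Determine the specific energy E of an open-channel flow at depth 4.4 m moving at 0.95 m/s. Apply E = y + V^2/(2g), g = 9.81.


Specific energy E = y + V^2/(2g).
Velocity head = V^2/(2g) = 0.95^2 / (2*9.81) = 0.9025 / 19.62 = 0.046 m.
E = 4.4 + 0.046 = 4.446 m.

4.446


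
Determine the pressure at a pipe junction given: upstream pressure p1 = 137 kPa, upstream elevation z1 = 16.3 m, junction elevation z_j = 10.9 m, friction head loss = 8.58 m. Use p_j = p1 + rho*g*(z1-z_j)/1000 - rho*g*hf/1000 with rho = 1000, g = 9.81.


Junction pressure: p_j = p1 + rho*g*(z1 - z_j)/1000 - rho*g*hf/1000.
Elevation term = 1000*9.81*(16.3 - 10.9)/1000 = 52.974 kPa.
Friction term = 1000*9.81*8.58/1000 = 84.17 kPa.
p_j = 137 + 52.974 - 84.17 = 105.8 kPa.

105.8


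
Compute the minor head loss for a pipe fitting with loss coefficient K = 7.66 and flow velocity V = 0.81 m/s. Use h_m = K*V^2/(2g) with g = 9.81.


Minor loss formula: h_m = K * V^2/(2g).
V^2 = 0.81^2 = 0.6561.
V^2/(2g) = 0.6561 / 19.62 = 0.0334 m.
h_m = 7.66 * 0.0334 = 0.2562 m.

0.2562


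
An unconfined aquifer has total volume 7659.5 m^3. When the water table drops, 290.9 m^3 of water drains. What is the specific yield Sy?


Specific yield Sy = Volume drained / Total volume.
Sy = 290.9 / 7659.5
   = 0.038.

0.038


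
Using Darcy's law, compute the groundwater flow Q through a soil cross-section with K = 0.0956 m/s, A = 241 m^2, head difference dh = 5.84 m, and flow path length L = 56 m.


Darcy's law: Q = K * A * i, where i = dh/L.
Hydraulic gradient i = 5.84 / 56 = 0.104286.
Q = 0.0956 * 241 * 0.104286
  = 2.4027 m^3/s.

2.4027


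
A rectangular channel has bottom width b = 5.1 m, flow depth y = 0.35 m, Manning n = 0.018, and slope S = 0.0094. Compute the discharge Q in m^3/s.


For a rectangular channel, the cross-sectional area A = b * y = 5.1 * 0.35 = 1.78 m^2.
The wetted perimeter P = b + 2y = 5.1 + 2*0.35 = 5.8 m.
Hydraulic radius R = A/P = 1.78/5.8 = 0.3078 m.
Velocity V = (1/n)*R^(2/3)*S^(1/2) = (1/0.018)*0.3078^(2/3)*0.0094^(1/2) = 2.4553 m/s.
Discharge Q = A * V = 1.78 * 2.4553 = 4.383 m^3/s.

4.383


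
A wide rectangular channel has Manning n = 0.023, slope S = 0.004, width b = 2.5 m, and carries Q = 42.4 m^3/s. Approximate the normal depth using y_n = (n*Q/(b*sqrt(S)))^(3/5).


We use the wide-channel approximation y_n = (n*Q/(b*sqrt(S)))^(3/5).
sqrt(S) = sqrt(0.004) = 0.063246.
Numerator: n*Q = 0.023 * 42.4 = 0.9752.
Denominator: b*sqrt(S) = 2.5 * 0.063246 = 0.158115.
arg = 6.1677.
y_n = 6.1677^(3/5) = 2.979 m.

2.979


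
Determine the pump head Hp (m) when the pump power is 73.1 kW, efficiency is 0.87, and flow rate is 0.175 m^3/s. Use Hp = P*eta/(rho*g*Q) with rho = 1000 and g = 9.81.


Pump head formula: Hp = P * eta / (rho * g * Q).
Numerator: P * eta = 73.1 * 1000 * 0.87 = 63597.0 W.
Denominator: rho * g * Q = 1000 * 9.81 * 0.175 = 1716.75.
Hp = 63597.0 / 1716.75 = 37.04 m.

37.04


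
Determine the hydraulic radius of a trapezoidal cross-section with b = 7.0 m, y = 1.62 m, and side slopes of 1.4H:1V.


For a trapezoidal section with side slope z:
A = (b + z*y)*y = (7.0 + 1.4*1.62)*1.62 = 15.014 m^2.
P = b + 2*y*sqrt(1 + z^2) = 7.0 + 2*1.62*sqrt(1 + 1.4^2) = 12.574 m.
R = A/P = 15.014 / 12.574 = 1.194 m.

1.194


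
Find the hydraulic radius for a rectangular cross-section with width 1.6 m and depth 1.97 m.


For a rectangular section:
Flow area A = b * y = 1.6 * 1.97 = 3.15 m^2.
Wetted perimeter P = b + 2y = 1.6 + 2*1.97 = 5.54 m.
Hydraulic radius R = A/P = 3.15 / 5.54 = 0.569 m.

0.569


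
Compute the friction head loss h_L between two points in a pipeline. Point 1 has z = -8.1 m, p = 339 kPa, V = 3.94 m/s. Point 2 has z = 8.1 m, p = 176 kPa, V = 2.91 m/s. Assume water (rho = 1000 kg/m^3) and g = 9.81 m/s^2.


Total head at each section: H = z + p/(rho*g) + V^2/(2g).
H1 = -8.1 + 339*1000/(1000*9.81) + 3.94^2/(2*9.81)
   = -8.1 + 34.557 + 0.7912
   = 27.248 m.
H2 = 8.1 + 176*1000/(1000*9.81) + 2.91^2/(2*9.81)
   = 8.1 + 17.941 + 0.4316
   = 26.472 m.
h_L = H1 - H2 = 27.248 - 26.472 = 0.775 m.

0.775


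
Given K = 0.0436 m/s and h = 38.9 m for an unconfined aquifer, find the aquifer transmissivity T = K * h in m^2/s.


Transmissivity is defined as T = K * h.
T = 0.0436 * 38.9
  = 1.696 m^2/s.

1.696


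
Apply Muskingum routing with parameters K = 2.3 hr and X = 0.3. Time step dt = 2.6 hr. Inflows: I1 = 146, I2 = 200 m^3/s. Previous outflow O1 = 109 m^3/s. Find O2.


Muskingum coefficients:
denom = 2*K*(1-X) + dt = 2*2.3*(1-0.3) + 2.6 = 5.82.
C0 = (dt - 2*K*X)/denom = (2.6 - 2*2.3*0.3)/5.82 = 0.2096.
C1 = (dt + 2*K*X)/denom = (2.6 + 2*2.3*0.3)/5.82 = 0.6838.
C2 = (2*K*(1-X) - dt)/denom = 0.1065.
O2 = C0*I2 + C1*I1 + C2*O1
   = 0.2096*200 + 0.6838*146 + 0.1065*109
   = 153.38 m^3/s.

153.38


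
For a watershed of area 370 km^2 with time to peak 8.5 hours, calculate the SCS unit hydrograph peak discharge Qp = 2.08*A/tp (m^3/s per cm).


SCS formula: Qp = 2.08 * A / tp.
Qp = 2.08 * 370 / 8.5
   = 769.6 / 8.5
   = 90.54 m^3/s per cm.

90.54


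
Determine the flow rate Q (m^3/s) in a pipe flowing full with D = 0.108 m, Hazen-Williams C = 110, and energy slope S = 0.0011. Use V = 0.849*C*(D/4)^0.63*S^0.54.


For a full circular pipe, R = D/4 = 0.108/4 = 0.027 m.
V = 0.849 * 110 * 0.027^0.63 * 0.0011^0.54
  = 0.849 * 110 * 0.102745 * 0.025255
  = 0.2423 m/s.
Pipe area A = pi*D^2/4 = pi*0.108^2/4 = 0.0092 m^2.
Q = A * V = 0.0092 * 0.2423 = 0.0022 m^3/s.

0.0022


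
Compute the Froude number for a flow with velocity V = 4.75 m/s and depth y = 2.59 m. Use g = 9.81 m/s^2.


The Froude number is defined as Fr = V / sqrt(g*y).
g*y = 9.81 * 2.59 = 25.4079.
sqrt(g*y) = sqrt(25.4079) = 5.0406.
Fr = 4.75 / 5.0406 = 0.9423.

0.9423


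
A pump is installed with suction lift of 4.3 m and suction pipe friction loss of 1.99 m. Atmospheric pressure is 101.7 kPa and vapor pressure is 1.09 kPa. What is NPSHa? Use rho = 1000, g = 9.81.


NPSHa = p_atm/(rho*g) - z_s - hf_s - p_vap/(rho*g).
p_atm/(rho*g) = 101.7*1000 / (1000*9.81) = 10.367 m.
p_vap/(rho*g) = 1.09*1000 / (1000*9.81) = 0.111 m.
NPSHa = 10.367 - 4.3 - 1.99 - 0.111
      = 3.97 m.

3.97


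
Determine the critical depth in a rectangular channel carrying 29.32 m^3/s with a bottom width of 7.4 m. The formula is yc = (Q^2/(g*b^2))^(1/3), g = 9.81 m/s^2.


Using yc = (Q^2 / (g * b^2))^(1/3):
Q^2 = 29.32^2 = 859.66.
g * b^2 = 9.81 * 7.4^2 = 9.81 * 54.76 = 537.2.
Q^2 / (g*b^2) = 859.66 / 537.2 = 1.6003.
yc = 1.6003^(1/3) = 1.1697 m.

1.1697


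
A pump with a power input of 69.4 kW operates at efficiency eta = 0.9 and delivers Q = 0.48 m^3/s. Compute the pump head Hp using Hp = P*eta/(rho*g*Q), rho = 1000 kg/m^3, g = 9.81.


Pump head formula: Hp = P * eta / (rho * g * Q).
Numerator: P * eta = 69.4 * 1000 * 0.9 = 62460.0 W.
Denominator: rho * g * Q = 1000 * 9.81 * 0.48 = 4708.8.
Hp = 62460.0 / 4708.8 = 13.26 m.

13.26


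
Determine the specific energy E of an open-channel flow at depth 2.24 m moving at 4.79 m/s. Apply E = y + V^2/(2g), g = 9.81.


Specific energy E = y + V^2/(2g).
Velocity head = V^2/(2g) = 4.79^2 / (2*9.81) = 22.9441 / 19.62 = 1.1694 m.
E = 2.24 + 1.1694 = 3.4094 m.

3.4094


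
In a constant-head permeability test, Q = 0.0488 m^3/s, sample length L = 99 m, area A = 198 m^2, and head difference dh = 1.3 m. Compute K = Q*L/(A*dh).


From K = Q*L / (A*dh):
Numerator: Q*L = 0.0488 * 99 = 4.8312.
Denominator: A*dh = 198 * 1.3 = 257.4.
K = 4.8312 / 257.4 = 0.018769 m/s.

0.018769


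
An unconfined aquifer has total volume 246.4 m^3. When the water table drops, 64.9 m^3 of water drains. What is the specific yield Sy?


Specific yield Sy = Volume drained / Total volume.
Sy = 64.9 / 246.4
   = 0.2634.

0.2634


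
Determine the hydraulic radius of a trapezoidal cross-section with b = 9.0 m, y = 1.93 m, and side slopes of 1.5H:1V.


For a trapezoidal section with side slope z:
A = (b + z*y)*y = (9.0 + 1.5*1.93)*1.93 = 22.957 m^2.
P = b + 2*y*sqrt(1 + z^2) = 9.0 + 2*1.93*sqrt(1 + 1.5^2) = 15.959 m.
R = A/P = 22.957 / 15.959 = 1.4385 m.

1.4385


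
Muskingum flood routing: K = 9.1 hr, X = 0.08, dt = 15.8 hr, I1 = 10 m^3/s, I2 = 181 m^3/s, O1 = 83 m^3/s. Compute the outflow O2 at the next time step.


Muskingum coefficients:
denom = 2*K*(1-X) + dt = 2*9.1*(1-0.08) + 15.8 = 32.544.
C0 = (dt - 2*K*X)/denom = (15.8 - 2*9.1*0.08)/32.544 = 0.4408.
C1 = (dt + 2*K*X)/denom = (15.8 + 2*9.1*0.08)/32.544 = 0.5302.
C2 = (2*K*(1-X) - dt)/denom = 0.029.
O2 = C0*I2 + C1*I1 + C2*O1
   = 0.4408*181 + 0.5302*10 + 0.029*83
   = 87.49 m^3/s.

87.49


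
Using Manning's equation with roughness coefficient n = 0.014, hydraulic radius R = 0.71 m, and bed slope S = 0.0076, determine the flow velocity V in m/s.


Manning's equation gives V = (1/n) * R^(2/3) * S^(1/2).
First, compute R^(2/3) = 0.71^(2/3) = 0.7959.
Next, S^(1/2) = 0.0076^(1/2) = 0.087178.
Then 1/n = 1/0.014 = 71.43.
V = 71.43 * 0.7959 * 0.087178 = 4.9558 m/s.

4.9558


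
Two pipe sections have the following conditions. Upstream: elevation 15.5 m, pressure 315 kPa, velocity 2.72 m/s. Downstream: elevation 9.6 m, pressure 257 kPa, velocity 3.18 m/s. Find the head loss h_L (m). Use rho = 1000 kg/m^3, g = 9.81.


Total head at each section: H = z + p/(rho*g) + V^2/(2g).
H1 = 15.5 + 315*1000/(1000*9.81) + 2.72^2/(2*9.81)
   = 15.5 + 32.11 + 0.3771
   = 47.987 m.
H2 = 9.6 + 257*1000/(1000*9.81) + 3.18^2/(2*9.81)
   = 9.6 + 26.198 + 0.5154
   = 36.313 m.
h_L = H1 - H2 = 47.987 - 36.313 = 11.674 m.

11.674


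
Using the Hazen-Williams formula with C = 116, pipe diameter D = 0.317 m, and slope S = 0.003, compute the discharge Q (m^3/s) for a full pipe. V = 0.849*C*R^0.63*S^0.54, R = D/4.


For a full circular pipe, R = D/4 = 0.317/4 = 0.0793 m.
V = 0.849 * 116 * 0.0793^0.63 * 0.003^0.54
  = 0.849 * 116 * 0.202474 * 0.043416
  = 0.8657 m/s.
Pipe area A = pi*D^2/4 = pi*0.317^2/4 = 0.0789 m^2.
Q = A * V = 0.0789 * 0.8657 = 0.0683 m^3/s.

0.0683


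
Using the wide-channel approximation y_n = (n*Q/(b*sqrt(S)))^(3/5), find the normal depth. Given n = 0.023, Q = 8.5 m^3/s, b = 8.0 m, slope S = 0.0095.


We use the wide-channel approximation y_n = (n*Q/(b*sqrt(S)))^(3/5).
sqrt(S) = sqrt(0.0095) = 0.097468.
Numerator: n*Q = 0.023 * 8.5 = 0.1955.
Denominator: b*sqrt(S) = 8.0 * 0.097468 = 0.779744.
arg = 0.2507.
y_n = 0.2507^(3/5) = 0.436 m.

0.436


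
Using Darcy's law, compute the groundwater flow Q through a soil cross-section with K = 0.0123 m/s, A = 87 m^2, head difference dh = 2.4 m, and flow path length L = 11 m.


Darcy's law: Q = K * A * i, where i = dh/L.
Hydraulic gradient i = 2.4 / 11 = 0.218182.
Q = 0.0123 * 87 * 0.218182
  = 0.2335 m^3/s.

0.2335


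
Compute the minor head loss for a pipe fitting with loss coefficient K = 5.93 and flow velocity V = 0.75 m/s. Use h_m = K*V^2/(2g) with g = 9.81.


Minor loss formula: h_m = K * V^2/(2g).
V^2 = 0.75^2 = 0.5625.
V^2/(2g) = 0.5625 / 19.62 = 0.0287 m.
h_m = 5.93 * 0.0287 = 0.17 m.

0.17


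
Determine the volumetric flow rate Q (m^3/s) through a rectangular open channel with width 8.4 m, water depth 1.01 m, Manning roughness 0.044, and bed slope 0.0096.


For a rectangular channel, the cross-sectional area A = b * y = 8.4 * 1.01 = 8.48 m^2.
The wetted perimeter P = b + 2y = 8.4 + 2*1.01 = 10.42 m.
Hydraulic radius R = A/P = 8.48/10.42 = 0.8142 m.
Velocity V = (1/n)*R^(2/3)*S^(1/2) = (1/0.044)*0.8142^(2/3)*0.0096^(1/2) = 1.9417 m/s.
Discharge Q = A * V = 8.48 * 1.9417 = 16.473 m^3/s.

16.473


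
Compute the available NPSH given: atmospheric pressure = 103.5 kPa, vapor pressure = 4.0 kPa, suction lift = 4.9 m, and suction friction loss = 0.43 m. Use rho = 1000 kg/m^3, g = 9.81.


NPSHa = p_atm/(rho*g) - z_s - hf_s - p_vap/(rho*g).
p_atm/(rho*g) = 103.5*1000 / (1000*9.81) = 10.55 m.
p_vap/(rho*g) = 4.0*1000 / (1000*9.81) = 0.408 m.
NPSHa = 10.55 - 4.9 - 0.43 - 0.408
      = 4.81 m.

4.81


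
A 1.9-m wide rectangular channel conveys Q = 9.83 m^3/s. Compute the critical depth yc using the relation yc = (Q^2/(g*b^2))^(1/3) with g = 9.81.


Using yc = (Q^2 / (g * b^2))^(1/3):
Q^2 = 9.83^2 = 96.63.
g * b^2 = 9.81 * 1.9^2 = 9.81 * 3.61 = 35.41.
Q^2 / (g*b^2) = 96.63 / 35.41 = 2.7289.
yc = 2.7289^(1/3) = 1.3974 m.

1.3974


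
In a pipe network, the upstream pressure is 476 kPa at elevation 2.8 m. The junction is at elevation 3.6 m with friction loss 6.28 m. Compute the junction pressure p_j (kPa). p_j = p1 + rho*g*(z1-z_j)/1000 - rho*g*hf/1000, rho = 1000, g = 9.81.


Junction pressure: p_j = p1 + rho*g*(z1 - z_j)/1000 - rho*g*hf/1000.
Elevation term = 1000*9.81*(2.8 - 3.6)/1000 = -7.848 kPa.
Friction term = 1000*9.81*6.28/1000 = 61.607 kPa.
p_j = 476 + -7.848 - 61.607 = 406.55 kPa.

406.55


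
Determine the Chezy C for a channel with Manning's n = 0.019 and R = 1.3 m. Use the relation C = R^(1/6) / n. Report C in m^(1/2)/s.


The Chezy coefficient relates to Manning's n through C = R^(1/6) / n.
R^(1/6) = 1.3^(1/6) = 1.044698.
C = 1.044698 / 0.019 = 54.98 m^(1/2)/s.

54.98


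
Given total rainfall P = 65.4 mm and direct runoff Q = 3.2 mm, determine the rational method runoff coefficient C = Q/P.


The runoff coefficient C = runoff depth / rainfall depth.
C = 3.2 / 65.4
  = 0.0489.

0.0489


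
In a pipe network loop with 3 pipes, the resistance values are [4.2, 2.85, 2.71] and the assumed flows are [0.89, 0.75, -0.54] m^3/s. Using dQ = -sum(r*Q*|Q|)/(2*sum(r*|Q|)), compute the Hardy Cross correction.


Numerator terms (r*Q*|Q|): 4.2*0.89*|0.89| = 3.3268; 2.85*0.75*|0.75| = 1.6031; 2.71*-0.54*|-0.54| = -0.7902.
Sum of numerator = 4.1397.
Denominator terms (r*|Q|): 4.2*|0.89| = 3.738; 2.85*|0.75| = 2.1375; 2.71*|-0.54| = 1.4634.
2 * sum of denominator = 2 * 7.3389 = 14.6778.
dQ = -4.1397 / 14.6778 = -0.282 m^3/s.

-0.282


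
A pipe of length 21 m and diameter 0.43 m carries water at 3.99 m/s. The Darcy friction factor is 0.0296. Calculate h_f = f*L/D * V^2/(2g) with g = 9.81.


Darcy-Weisbach equation: h_f = f * (L/D) * V^2/(2g).
f * L/D = 0.0296 * 21/0.43 = 1.4456.
V^2/(2g) = 3.99^2 / (2*9.81) = 15.9201 / 19.62 = 0.8114 m.
h_f = 1.4456 * 0.8114 = 1.173 m.

1.173


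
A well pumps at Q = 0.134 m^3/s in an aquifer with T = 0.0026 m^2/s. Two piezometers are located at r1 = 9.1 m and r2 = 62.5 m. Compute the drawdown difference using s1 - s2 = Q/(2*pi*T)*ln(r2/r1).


Thiem equation: s1 - s2 = Q/(2*pi*T) * ln(r2/r1).
ln(r2/r1) = ln(62.5/9.1) = 1.9269.
Q/(2*pi*T) = 0.134 / (2*pi*0.0026) = 0.134 / 0.0163 = 8.2026.
s1 - s2 = 8.2026 * 1.9269 = 15.8055 m.

15.8055


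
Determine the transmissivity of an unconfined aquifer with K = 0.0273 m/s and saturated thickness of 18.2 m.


Transmissivity is defined as T = K * h.
T = 0.0273 * 18.2
  = 0.4969 m^2/s.

0.4969


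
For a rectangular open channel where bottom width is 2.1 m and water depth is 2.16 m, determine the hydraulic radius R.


For a rectangular section:
Flow area A = b * y = 2.1 * 2.16 = 4.54 m^2.
Wetted perimeter P = b + 2y = 2.1 + 2*2.16 = 6.42 m.
Hydraulic radius R = A/P = 4.54 / 6.42 = 0.7065 m.

0.7065


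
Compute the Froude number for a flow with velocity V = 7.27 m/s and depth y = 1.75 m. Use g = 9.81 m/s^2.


The Froude number is defined as Fr = V / sqrt(g*y).
g*y = 9.81 * 1.75 = 17.1675.
sqrt(g*y) = sqrt(17.1675) = 4.1434.
Fr = 7.27 / 4.1434 = 1.7546.

1.7546


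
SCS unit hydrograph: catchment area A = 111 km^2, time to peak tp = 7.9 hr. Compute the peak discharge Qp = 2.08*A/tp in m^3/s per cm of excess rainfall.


SCS formula: Qp = 2.08 * A / tp.
Qp = 2.08 * 111 / 7.9
   = 230.88 / 7.9
   = 29.23 m^3/s per cm.

29.23


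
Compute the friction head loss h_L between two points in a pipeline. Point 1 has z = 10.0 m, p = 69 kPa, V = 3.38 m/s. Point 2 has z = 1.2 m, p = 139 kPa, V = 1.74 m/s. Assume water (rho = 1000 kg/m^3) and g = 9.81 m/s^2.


Total head at each section: H = z + p/(rho*g) + V^2/(2g).
H1 = 10.0 + 69*1000/(1000*9.81) + 3.38^2/(2*9.81)
   = 10.0 + 7.034 + 0.5823
   = 17.616 m.
H2 = 1.2 + 139*1000/(1000*9.81) + 1.74^2/(2*9.81)
   = 1.2 + 14.169 + 0.1543
   = 15.524 m.
h_L = H1 - H2 = 17.616 - 15.524 = 2.092 m.

2.092


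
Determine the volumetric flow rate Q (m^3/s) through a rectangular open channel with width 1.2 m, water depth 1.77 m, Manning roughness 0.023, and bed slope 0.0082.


For a rectangular channel, the cross-sectional area A = b * y = 1.2 * 1.77 = 2.12 m^2.
The wetted perimeter P = b + 2y = 1.2 + 2*1.77 = 4.74 m.
Hydraulic radius R = A/P = 2.12/4.74 = 0.4481 m.
Velocity V = (1/n)*R^(2/3)*S^(1/2) = (1/0.023)*0.4481^(2/3)*0.0082^(1/2) = 2.3055 m/s.
Discharge Q = A * V = 2.12 * 2.3055 = 4.897 m^3/s.

4.897


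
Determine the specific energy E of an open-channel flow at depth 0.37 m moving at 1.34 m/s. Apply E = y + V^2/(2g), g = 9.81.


Specific energy E = y + V^2/(2g).
Velocity head = V^2/(2g) = 1.34^2 / (2*9.81) = 1.7956 / 19.62 = 0.0915 m.
E = 0.37 + 0.0915 = 0.4615 m.

0.4615


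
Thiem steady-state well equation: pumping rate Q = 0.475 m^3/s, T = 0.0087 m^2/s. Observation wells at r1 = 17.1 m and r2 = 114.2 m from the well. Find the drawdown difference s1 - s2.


Thiem equation: s1 - s2 = Q/(2*pi*T) * ln(r2/r1).
ln(r2/r1) = ln(114.2/17.1) = 1.8989.
Q/(2*pi*T) = 0.475 / (2*pi*0.0087) = 0.475 / 0.0547 = 8.6895.
s1 - s2 = 8.6895 * 1.8989 = 16.5002 m.

16.5002


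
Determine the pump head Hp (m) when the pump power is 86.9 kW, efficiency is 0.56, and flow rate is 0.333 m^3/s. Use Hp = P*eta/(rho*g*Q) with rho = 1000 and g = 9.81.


Pump head formula: Hp = P * eta / (rho * g * Q).
Numerator: P * eta = 86.9 * 1000 * 0.56 = 48664.0 W.
Denominator: rho * g * Q = 1000 * 9.81 * 0.333 = 3266.73.
Hp = 48664.0 / 3266.73 = 14.9 m.

14.9


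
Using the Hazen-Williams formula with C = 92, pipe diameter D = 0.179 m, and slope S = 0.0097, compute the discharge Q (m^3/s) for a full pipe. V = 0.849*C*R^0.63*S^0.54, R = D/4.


For a full circular pipe, R = D/4 = 0.179/4 = 0.0447 m.
V = 0.849 * 92 * 0.0447^0.63 * 0.0097^0.54
  = 0.849 * 92 * 0.141254 * 0.081819
  = 0.9027 m/s.
Pipe area A = pi*D^2/4 = pi*0.179^2/4 = 0.0252 m^2.
Q = A * V = 0.0252 * 0.9027 = 0.0227 m^3/s.

0.0227


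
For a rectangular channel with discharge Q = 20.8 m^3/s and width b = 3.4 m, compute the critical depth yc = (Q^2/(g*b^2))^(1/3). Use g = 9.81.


Using yc = (Q^2 / (g * b^2))^(1/3):
Q^2 = 20.8^2 = 432.64.
g * b^2 = 9.81 * 3.4^2 = 9.81 * 11.56 = 113.4.
Q^2 / (g*b^2) = 432.64 / 113.4 = 3.8152.
yc = 3.8152^(1/3) = 1.5625 m.

1.5625


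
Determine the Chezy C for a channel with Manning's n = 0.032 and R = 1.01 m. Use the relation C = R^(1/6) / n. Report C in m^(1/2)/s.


The Chezy coefficient relates to Manning's n through C = R^(1/6) / n.
R^(1/6) = 1.01^(1/6) = 1.00166.
C = 1.00166 / 0.032 = 31.3 m^(1/2)/s.

31.3


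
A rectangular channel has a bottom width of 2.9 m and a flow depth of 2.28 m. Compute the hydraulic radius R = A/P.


For a rectangular section:
Flow area A = b * y = 2.9 * 2.28 = 6.61 m^2.
Wetted perimeter P = b + 2y = 2.9 + 2*2.28 = 7.46 m.
Hydraulic radius R = A/P = 6.61 / 7.46 = 0.8863 m.

0.8863


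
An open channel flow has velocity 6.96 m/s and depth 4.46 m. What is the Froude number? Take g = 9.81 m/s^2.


The Froude number is defined as Fr = V / sqrt(g*y).
g*y = 9.81 * 4.46 = 43.7526.
sqrt(g*y) = sqrt(43.7526) = 6.6146.
Fr = 6.96 / 6.6146 = 1.0522.

1.0522


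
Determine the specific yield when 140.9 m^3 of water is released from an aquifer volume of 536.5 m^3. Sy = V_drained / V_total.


Specific yield Sy = Volume drained / Total volume.
Sy = 140.9 / 536.5
   = 0.2626.

0.2626


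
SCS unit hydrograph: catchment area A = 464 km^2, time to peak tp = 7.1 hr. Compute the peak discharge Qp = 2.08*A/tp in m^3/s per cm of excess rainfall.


SCS formula: Qp = 2.08 * A / tp.
Qp = 2.08 * 464 / 7.1
   = 965.12 / 7.1
   = 135.93 m^3/s per cm.

135.93


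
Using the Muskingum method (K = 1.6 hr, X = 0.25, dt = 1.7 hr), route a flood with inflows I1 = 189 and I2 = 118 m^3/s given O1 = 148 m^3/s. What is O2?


Muskingum coefficients:
denom = 2*K*(1-X) + dt = 2*1.6*(1-0.25) + 1.7 = 4.1.
C0 = (dt - 2*K*X)/denom = (1.7 - 2*1.6*0.25)/4.1 = 0.2195.
C1 = (dt + 2*K*X)/denom = (1.7 + 2*1.6*0.25)/4.1 = 0.6098.
C2 = (2*K*(1-X) - dt)/denom = 0.1707.
O2 = C0*I2 + C1*I1 + C2*O1
   = 0.2195*118 + 0.6098*189 + 0.1707*148
   = 166.41 m^3/s.

166.41


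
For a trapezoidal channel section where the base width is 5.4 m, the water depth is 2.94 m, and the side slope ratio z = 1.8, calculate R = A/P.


For a trapezoidal section with side slope z:
A = (b + z*y)*y = (5.4 + 1.8*2.94)*2.94 = 31.434 m^2.
P = b + 2*y*sqrt(1 + z^2) = 5.4 + 2*2.94*sqrt(1 + 1.8^2) = 17.508 m.
R = A/P = 31.434 / 17.508 = 1.7955 m.

1.7955


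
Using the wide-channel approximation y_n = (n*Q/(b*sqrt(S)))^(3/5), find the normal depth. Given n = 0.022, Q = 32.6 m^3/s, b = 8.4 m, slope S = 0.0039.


We use the wide-channel approximation y_n = (n*Q/(b*sqrt(S)))^(3/5).
sqrt(S) = sqrt(0.0039) = 0.06245.
Numerator: n*Q = 0.022 * 32.6 = 0.7172.
Denominator: b*sqrt(S) = 8.4 * 0.06245 = 0.52458.
arg = 1.3672.
y_n = 1.3672^(3/5) = 1.2064 m.

1.2064


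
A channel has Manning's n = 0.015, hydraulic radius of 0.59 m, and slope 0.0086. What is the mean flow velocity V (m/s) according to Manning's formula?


Manning's equation gives V = (1/n) * R^(2/3) * S^(1/2).
First, compute R^(2/3) = 0.59^(2/3) = 0.7035.
Next, S^(1/2) = 0.0086^(1/2) = 0.092736.
Then 1/n = 1/0.015 = 66.67.
V = 66.67 * 0.7035 * 0.092736 = 4.349 m/s.

4.349


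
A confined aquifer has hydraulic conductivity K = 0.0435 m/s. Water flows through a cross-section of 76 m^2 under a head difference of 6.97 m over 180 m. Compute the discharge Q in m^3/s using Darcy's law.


Darcy's law: Q = K * A * i, where i = dh/L.
Hydraulic gradient i = 6.97 / 180 = 0.038722.
Q = 0.0435 * 76 * 0.038722
  = 0.128 m^3/s.

0.128


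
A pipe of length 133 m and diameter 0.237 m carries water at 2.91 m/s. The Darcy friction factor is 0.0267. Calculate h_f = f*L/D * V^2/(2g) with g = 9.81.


Darcy-Weisbach equation: h_f = f * (L/D) * V^2/(2g).
f * L/D = 0.0267 * 133/0.237 = 14.9835.
V^2/(2g) = 2.91^2 / (2*9.81) = 8.4681 / 19.62 = 0.4316 m.
h_f = 14.9835 * 0.4316 = 6.467 m.

6.467


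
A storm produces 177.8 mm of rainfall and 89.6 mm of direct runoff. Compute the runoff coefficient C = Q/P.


The runoff coefficient C = runoff depth / rainfall depth.
C = 89.6 / 177.8
  = 0.5039.

0.5039


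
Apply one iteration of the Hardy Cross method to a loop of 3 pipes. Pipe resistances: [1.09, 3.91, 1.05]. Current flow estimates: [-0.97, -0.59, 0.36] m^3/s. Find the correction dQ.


Numerator terms (r*Q*|Q|): 1.09*-0.97*|-0.97| = -1.0256; 3.91*-0.59*|-0.59| = -1.3611; 1.05*0.36*|0.36| = 0.1361.
Sum of numerator = -2.2506.
Denominator terms (r*|Q|): 1.09*|-0.97| = 1.0573; 3.91*|-0.59| = 2.3069; 1.05*|0.36| = 0.378.
2 * sum of denominator = 2 * 3.7422 = 7.4844.
dQ = --2.2506 / 7.4844 = 0.3007 m^3/s.

0.3007


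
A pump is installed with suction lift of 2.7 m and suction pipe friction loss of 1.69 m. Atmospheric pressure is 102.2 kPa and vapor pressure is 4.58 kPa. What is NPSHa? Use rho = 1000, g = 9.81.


NPSHa = p_atm/(rho*g) - z_s - hf_s - p_vap/(rho*g).
p_atm/(rho*g) = 102.2*1000 / (1000*9.81) = 10.418 m.
p_vap/(rho*g) = 4.58*1000 / (1000*9.81) = 0.467 m.
NPSHa = 10.418 - 2.7 - 1.69 - 0.467
      = 5.56 m.

5.56


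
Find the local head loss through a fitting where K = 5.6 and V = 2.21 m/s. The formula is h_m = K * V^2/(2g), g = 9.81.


Minor loss formula: h_m = K * V^2/(2g).
V^2 = 2.21^2 = 4.8841.
V^2/(2g) = 4.8841 / 19.62 = 0.2489 m.
h_m = 5.6 * 0.2489 = 1.394 m.

1.394


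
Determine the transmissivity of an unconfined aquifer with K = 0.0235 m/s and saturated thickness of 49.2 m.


Transmissivity is defined as T = K * h.
T = 0.0235 * 49.2
  = 1.1562 m^2/s.

1.1562


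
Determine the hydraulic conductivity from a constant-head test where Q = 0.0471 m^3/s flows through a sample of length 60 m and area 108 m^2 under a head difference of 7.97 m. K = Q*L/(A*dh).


From K = Q*L / (A*dh):
Numerator: Q*L = 0.0471 * 60 = 2.826.
Denominator: A*dh = 108 * 7.97 = 860.76.
K = 2.826 / 860.76 = 0.003283 m/s.

0.003283


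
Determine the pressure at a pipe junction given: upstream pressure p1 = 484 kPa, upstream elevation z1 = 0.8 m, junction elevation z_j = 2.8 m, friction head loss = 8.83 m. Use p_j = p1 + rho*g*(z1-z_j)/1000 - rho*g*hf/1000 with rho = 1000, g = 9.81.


Junction pressure: p_j = p1 + rho*g*(z1 - z_j)/1000 - rho*g*hf/1000.
Elevation term = 1000*9.81*(0.8 - 2.8)/1000 = -19.62 kPa.
Friction term = 1000*9.81*8.83/1000 = 86.622 kPa.
p_j = 484 + -19.62 - 86.622 = 377.76 kPa.

377.76


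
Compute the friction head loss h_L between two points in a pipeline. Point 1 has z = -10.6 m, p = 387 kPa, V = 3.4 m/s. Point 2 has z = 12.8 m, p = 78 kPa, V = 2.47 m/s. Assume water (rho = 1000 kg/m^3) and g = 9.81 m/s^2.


Total head at each section: H = z + p/(rho*g) + V^2/(2g).
H1 = -10.6 + 387*1000/(1000*9.81) + 3.4^2/(2*9.81)
   = -10.6 + 39.45 + 0.5892
   = 29.439 m.
H2 = 12.8 + 78*1000/(1000*9.81) + 2.47^2/(2*9.81)
   = 12.8 + 7.951 + 0.311
   = 21.062 m.
h_L = H1 - H2 = 29.439 - 21.062 = 8.377 m.

8.377


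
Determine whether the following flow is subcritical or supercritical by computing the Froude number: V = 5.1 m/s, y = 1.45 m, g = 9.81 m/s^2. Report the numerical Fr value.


The Froude number is defined as Fr = V / sqrt(g*y).
g*y = 9.81 * 1.45 = 14.2245.
sqrt(g*y) = sqrt(14.2245) = 3.7715.
Fr = 5.1 / 3.7715 = 1.3522.
Since Fr > 1, the flow is supercritical.

1.3522


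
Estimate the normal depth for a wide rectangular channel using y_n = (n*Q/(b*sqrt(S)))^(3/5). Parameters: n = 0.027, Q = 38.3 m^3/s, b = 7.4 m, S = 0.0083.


We use the wide-channel approximation y_n = (n*Q/(b*sqrt(S)))^(3/5).
sqrt(S) = sqrt(0.0083) = 0.091104.
Numerator: n*Q = 0.027 * 38.3 = 1.0341.
Denominator: b*sqrt(S) = 7.4 * 0.091104 = 0.67417.
arg = 1.5339.
y_n = 1.5339^(3/5) = 1.2926 m.

1.2926


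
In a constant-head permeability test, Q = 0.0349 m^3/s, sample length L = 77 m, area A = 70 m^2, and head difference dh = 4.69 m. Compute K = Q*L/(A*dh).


From K = Q*L / (A*dh):
Numerator: Q*L = 0.0349 * 77 = 2.6873.
Denominator: A*dh = 70 * 4.69 = 328.3.
K = 2.6873 / 328.3 = 0.008186 m/s.

0.008186


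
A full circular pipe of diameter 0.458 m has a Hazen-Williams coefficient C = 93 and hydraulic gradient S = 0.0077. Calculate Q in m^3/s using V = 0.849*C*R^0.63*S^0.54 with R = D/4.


For a full circular pipe, R = D/4 = 0.458/4 = 0.1145 m.
V = 0.849 * 93 * 0.1145^0.63 * 0.0077^0.54
  = 0.849 * 93 * 0.255298 * 0.072228
  = 1.4559 m/s.
Pipe area A = pi*D^2/4 = pi*0.458^2/4 = 0.1647 m^2.
Q = A * V = 0.1647 * 1.4559 = 0.2399 m^3/s.

0.2399


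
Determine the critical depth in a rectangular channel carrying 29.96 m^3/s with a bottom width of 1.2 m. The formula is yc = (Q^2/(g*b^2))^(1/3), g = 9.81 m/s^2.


Using yc = (Q^2 / (g * b^2))^(1/3):
Q^2 = 29.96^2 = 897.6.
g * b^2 = 9.81 * 1.2^2 = 9.81 * 1.44 = 14.13.
Q^2 / (g*b^2) = 897.6 / 14.13 = 63.5244.
yc = 63.5244^(1/3) = 3.9904 m.

3.9904


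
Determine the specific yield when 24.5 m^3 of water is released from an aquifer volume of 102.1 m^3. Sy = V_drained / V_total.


Specific yield Sy = Volume drained / Total volume.
Sy = 24.5 / 102.1
   = 0.24.

0.24


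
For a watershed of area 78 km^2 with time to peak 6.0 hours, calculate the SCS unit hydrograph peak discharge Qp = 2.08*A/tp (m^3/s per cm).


SCS formula: Qp = 2.08 * A / tp.
Qp = 2.08 * 78 / 6.0
   = 162.24 / 6.0
   = 27.04 m^3/s per cm.

27.04


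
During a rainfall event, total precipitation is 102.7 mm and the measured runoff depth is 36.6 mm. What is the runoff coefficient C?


The runoff coefficient C = runoff depth / rainfall depth.
C = 36.6 / 102.7
  = 0.3564.

0.3564


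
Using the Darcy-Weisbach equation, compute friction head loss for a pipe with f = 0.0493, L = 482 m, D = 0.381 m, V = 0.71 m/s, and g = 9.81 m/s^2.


Darcy-Weisbach equation: h_f = f * (L/D) * V^2/(2g).
f * L/D = 0.0493 * 482/0.381 = 62.369.
V^2/(2g) = 0.71^2 / (2*9.81) = 0.5041 / 19.62 = 0.0257 m.
h_f = 62.369 * 0.0257 = 1.602 m.

1.602


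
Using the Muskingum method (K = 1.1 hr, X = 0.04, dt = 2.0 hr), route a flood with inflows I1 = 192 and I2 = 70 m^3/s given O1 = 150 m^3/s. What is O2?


Muskingum coefficients:
denom = 2*K*(1-X) + dt = 2*1.1*(1-0.04) + 2.0 = 4.112.
C0 = (dt - 2*K*X)/denom = (2.0 - 2*1.1*0.04)/4.112 = 0.465.
C1 = (dt + 2*K*X)/denom = (2.0 + 2*1.1*0.04)/4.112 = 0.5078.
C2 = (2*K*(1-X) - dt)/denom = 0.0272.
O2 = C0*I2 + C1*I1 + C2*O1
   = 0.465*70 + 0.5078*192 + 0.0272*150
   = 134.13 m^3/s.

134.13


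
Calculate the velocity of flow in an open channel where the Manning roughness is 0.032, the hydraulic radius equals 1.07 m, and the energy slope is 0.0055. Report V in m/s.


Manning's equation gives V = (1/n) * R^(2/3) * S^(1/2).
First, compute R^(2/3) = 1.07^(2/3) = 1.0461.
Next, S^(1/2) = 0.0055^(1/2) = 0.074162.
Then 1/n = 1/0.032 = 31.25.
V = 31.25 * 1.0461 * 0.074162 = 2.4245 m/s.

2.4245


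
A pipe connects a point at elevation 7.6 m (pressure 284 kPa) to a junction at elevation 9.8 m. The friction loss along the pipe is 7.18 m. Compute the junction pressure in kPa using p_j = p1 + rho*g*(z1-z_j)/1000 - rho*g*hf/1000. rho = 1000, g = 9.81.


Junction pressure: p_j = p1 + rho*g*(z1 - z_j)/1000 - rho*g*hf/1000.
Elevation term = 1000*9.81*(7.6 - 9.8)/1000 = -21.582 kPa.
Friction term = 1000*9.81*7.18/1000 = 70.436 kPa.
p_j = 284 + -21.582 - 70.436 = 191.98 kPa.

191.98
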